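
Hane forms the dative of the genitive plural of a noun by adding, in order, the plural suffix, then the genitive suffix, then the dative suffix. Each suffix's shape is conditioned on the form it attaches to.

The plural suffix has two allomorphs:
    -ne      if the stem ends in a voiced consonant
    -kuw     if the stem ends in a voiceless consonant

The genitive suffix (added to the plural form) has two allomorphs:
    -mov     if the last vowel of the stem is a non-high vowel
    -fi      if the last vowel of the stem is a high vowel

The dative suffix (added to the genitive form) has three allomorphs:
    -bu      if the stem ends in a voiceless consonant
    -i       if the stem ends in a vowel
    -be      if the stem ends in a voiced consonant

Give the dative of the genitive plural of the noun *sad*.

sadnemovbe

Since the final consonant of *sad* is /d/ (voiced), it takes -ne, giving *sadne*.
The plural form *sadne*: last vowel = /e/, a non-high vowel → -mov → *sadnemov*.
Since the final sound of the genitive form *sadnemov* is /v/ (a voiced consonant), it takes -be, giving *sadnemovbe*.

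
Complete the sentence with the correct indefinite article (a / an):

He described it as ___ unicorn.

The indefinite article is chosen by the initial *sound* of the following word, not its spelling.
*unicorn* begins with the sound /juː/ (u pronounced /juː/) — a consonant sound.
So the article is *a*: He described it as a unicorn.

a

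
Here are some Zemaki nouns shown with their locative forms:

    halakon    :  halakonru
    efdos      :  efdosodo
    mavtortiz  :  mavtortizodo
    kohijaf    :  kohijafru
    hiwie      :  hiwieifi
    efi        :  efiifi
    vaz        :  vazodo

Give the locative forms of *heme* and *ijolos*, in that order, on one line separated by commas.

hemeifi, ijolosodo

The alternation tracks the final sound of the stem — -odo when the stem ends in a sibilant (*efdos*, *mavtortiz*, *vaz*); -ru when the stem ends in a non-sibilant consonant (*halakon*, *kohijaf*); -ifi when the stem ends in a vowel (*hiwie*, *efi*).
Since the final sound of *heme* is /e/ (a vowel), it takes -ifi, giving *hemeifi*.
*ijolos* — final sound /s/ (a sibilant) → -odo → *ijolosodo*.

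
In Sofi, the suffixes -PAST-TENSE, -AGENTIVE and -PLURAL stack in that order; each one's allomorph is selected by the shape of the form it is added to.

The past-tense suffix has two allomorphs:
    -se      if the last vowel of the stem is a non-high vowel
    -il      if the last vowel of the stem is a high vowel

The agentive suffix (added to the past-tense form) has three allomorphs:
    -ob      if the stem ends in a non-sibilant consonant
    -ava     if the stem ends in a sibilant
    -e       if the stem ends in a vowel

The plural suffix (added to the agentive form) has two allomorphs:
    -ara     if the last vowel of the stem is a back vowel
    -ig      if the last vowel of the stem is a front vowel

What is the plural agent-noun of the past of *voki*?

*voki* — last vowel /i/ (a high vowel) → -il → *vokiil*.
Since the final sound of the past-tense form *vokiil* is /l/ (a non-sibilant consonant), it takes -ob, giving *vokiilob*.
Since the last vowel of the agentive form *vokiilob* is /o/ (a back vowel), it takes -ara, giving *vokiilobara*.

vokiilobara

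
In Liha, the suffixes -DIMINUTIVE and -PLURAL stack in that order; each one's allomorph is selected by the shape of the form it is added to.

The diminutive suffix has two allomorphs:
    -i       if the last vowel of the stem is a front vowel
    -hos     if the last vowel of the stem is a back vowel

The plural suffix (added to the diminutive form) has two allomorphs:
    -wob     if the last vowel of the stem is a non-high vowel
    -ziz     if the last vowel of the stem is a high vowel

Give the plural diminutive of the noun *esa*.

esahoswob

*esa* — last vowel /a/ (a back vowel) → -hos → *esahos*.
The last vowel of the diminutive form *esahos* is /o/, which is a non-high vowel, so the plural suffix is -wob, giving *esahoswob*.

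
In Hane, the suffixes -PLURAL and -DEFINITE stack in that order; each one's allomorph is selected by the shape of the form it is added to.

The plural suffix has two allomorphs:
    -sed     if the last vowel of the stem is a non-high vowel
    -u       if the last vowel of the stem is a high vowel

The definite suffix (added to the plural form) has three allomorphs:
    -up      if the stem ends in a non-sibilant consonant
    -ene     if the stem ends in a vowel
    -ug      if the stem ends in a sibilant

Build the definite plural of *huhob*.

huhobsedup

Since the last vowel of *huhob* is /o/ (a non-high vowel), it takes -sed, giving *huhobsed*.
The plural form *huhobsed*: final sound = /d/, a non-sibilant consonant → -up → *huhobsedup*.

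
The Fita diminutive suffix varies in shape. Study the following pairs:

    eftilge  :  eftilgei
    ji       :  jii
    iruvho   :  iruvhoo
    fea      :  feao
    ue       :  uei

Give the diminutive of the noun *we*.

wei

The suffix is conditioned by the last vowel: -i when the last vowel of the stem is a front vowel (*eftilge*, *ji*, *ue*); -o when the last vowel of the stem is a back vowel (*iruvho*, *fea*).
*we* — last vowel /e/ (a front vowel) → -i → *wei*.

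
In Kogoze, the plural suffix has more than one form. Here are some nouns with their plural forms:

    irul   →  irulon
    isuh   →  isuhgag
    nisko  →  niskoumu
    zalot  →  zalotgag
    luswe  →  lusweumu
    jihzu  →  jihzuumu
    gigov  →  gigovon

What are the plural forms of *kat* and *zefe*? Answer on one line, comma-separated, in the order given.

katgag, zefeumu

The pattern is voicing of the final sound: -gag when the stem ends in a voiceless consonant (*isuh*, *zalot*); -on when the stem ends in a voiced consonant (*irul*, *gigov*); -umu when the stem ends in a vowel (*nisko*, *luswe*, *jihzu*).
*kat*: final sound = /t/, a voiceless consonant → -gag → *katgag*.
*zefe*: final sound = /e/, a vowel → -umu → *zefeumu*.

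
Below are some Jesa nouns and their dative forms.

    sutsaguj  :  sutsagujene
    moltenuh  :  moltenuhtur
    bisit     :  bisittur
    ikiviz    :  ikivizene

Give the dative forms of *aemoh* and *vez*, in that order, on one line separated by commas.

Looking at the final consonant of each stem: -tur when the stem ends in a voiceless consonant (*moltenuh*, *bisit*); -ene when the stem ends in a voiced consonant (*sutsaguj*, *ikiviz*).
The final consonant of *aemoh* is /h/, which is voiceless, so the suffix is -tur, giving *aemohtur*.
*vez*: final consonant = /z/, voiced → -ene → *vezene*.

aemohtur, vezene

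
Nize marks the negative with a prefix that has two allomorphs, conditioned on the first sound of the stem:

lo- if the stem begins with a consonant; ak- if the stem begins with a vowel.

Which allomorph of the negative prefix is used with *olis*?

*olis* — first sound /o/ (a vowel) → ak-.

ak-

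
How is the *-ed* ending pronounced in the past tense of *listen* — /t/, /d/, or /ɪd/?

The stem *listen* ends in a voiced sound other than /d/.
The -ed suffix is realized as /ɪd/ after /t, d/; as /t/ after other voiceless consonants; and as /d/ after other voiced sounds.
So -ed on *listen* is pronounced /d/.

/d/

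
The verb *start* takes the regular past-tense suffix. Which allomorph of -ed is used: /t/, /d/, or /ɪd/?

/ɪd/

The stem *start* ends in /t/ or /d/.
The -ed suffix is realized as /ɪd/ after /t, d/; as /t/ after other voiceless consonants; and as /d/ after other voiced sounds.
So -ed on *start* is pronounced /ɪd/.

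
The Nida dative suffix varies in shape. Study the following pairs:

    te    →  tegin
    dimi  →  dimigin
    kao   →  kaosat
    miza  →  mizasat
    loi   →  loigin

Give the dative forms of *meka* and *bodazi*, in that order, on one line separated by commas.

mekasat, bodazigin

The suffix is conditioned by the last vowel: -gin when the last vowel of the stem is a front vowel (*te*, *dimi*, *loi*); -sat when the last vowel of the stem is a back vowel (*kao*, *miza*).
The last vowel of *meka* is /a/, which is a back vowel, so the suffix is -sat, giving *mekasat*.
The last vowel of *bodazi* is /i/, which is a front vowel, so the suffix is -gin, giving *bodazigin*.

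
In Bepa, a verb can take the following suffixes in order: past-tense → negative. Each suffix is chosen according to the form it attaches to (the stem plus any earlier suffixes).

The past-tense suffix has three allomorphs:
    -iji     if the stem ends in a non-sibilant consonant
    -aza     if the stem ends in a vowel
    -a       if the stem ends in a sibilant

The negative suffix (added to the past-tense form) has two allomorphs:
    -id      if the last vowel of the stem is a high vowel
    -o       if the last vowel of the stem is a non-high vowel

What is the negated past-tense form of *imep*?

imepijiid

Since the final sound of *imep* is /p/ (a non-sibilant consonant), it takes -iji, giving *imepiji*.
The last vowel of the past-tense form *imepiji* is /i/, which is a high vowel, so the negative suffix is -id, giving *imepijiid*.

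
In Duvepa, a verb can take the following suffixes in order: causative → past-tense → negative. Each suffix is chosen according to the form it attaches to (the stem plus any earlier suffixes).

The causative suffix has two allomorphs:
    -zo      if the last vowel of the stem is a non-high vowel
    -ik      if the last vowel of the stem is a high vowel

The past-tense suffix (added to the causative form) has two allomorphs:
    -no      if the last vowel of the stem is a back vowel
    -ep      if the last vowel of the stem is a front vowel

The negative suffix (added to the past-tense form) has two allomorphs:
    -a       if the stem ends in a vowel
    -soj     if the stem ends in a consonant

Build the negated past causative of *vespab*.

vespabzonoa

The last vowel of *vespab* is /a/, which is a non-high vowel, so the causative suffix is -zo, giving *vespabzo*.
The last vowel of the causative form *vespabzo* is /o/, which is a back vowel, so the past-tense suffix is -no, giving *vespabzono*.
The final sound of the past-tense form *vespabzono* is /o/, which is a vowel, so the negative suffix is -a, giving *vespabzonoa*.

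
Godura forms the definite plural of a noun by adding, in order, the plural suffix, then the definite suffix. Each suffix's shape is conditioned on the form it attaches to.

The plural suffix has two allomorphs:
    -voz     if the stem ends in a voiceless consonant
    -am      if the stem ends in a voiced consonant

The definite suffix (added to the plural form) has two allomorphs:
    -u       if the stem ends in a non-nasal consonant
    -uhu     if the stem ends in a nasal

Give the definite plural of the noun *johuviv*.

johuvivamuhu

Since the final consonant of *johuviv* is /v/ (voiced), it takes -am, giving *johuvivam*.
The plural form *johuvivam* — final consonant /m/ (a nasal) → -uhu → *johuvivamuhu*.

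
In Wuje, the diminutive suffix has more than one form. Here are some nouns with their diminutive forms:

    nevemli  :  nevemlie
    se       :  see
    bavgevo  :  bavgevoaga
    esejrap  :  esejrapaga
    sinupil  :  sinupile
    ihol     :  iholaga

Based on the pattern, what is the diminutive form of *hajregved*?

hajregvede

The suffix is conditioned by the last vowel: -e when the last vowel of the stem is a front vowel (*nevemli*, *se*, *sinupil*); -aga when the last vowel of the stem is a back vowel (*bavgevo*, *esejrap*, *ihol*).
*hajregved* — last vowel /e/ (a front vowel) → -e → *hajregvede*.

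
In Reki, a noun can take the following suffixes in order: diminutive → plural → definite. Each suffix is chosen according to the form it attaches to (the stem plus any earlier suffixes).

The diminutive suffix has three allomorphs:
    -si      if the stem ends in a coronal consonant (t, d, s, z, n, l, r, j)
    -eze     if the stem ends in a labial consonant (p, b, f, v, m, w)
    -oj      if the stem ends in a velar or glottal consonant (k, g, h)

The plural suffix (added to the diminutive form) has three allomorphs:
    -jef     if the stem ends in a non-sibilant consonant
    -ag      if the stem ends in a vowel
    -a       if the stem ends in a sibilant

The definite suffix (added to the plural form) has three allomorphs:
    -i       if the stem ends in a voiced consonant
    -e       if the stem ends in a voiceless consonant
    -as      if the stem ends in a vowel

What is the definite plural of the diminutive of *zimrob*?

Since the final consonant of *zimrob* is /b/ (labial), it takes -eze, giving *zimrobeze*.
The diminutive form *zimrobeze*: final sound = /e/, a vowel → -ag → *zimrobezeag*.
The final sound of the plural form *zimrobezeag* is /g/, which is a voiced consonant, so the definite suffix is -i, giving *zimrobezeagi*.

zimrobezeagi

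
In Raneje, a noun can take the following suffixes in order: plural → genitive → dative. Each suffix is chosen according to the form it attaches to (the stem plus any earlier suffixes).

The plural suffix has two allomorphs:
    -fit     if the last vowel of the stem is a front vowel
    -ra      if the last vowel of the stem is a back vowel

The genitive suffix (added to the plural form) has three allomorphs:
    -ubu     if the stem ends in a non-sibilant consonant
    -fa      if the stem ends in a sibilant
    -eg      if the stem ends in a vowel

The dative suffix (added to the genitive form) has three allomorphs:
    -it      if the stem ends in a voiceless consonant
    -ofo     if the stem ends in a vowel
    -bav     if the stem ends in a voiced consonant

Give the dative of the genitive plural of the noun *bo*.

The last vowel of *bo* is /o/, which is a back vowel, so the plural suffix is -ra, giving *bora*.
Since the final sound of the plural form *bora* is /a/ (a vowel), it takes -eg, giving *boraeg*.
The genitive form *boraeg*: final sound = /g/, a voiced consonant → -bav → *boraegbav*.

boraegbav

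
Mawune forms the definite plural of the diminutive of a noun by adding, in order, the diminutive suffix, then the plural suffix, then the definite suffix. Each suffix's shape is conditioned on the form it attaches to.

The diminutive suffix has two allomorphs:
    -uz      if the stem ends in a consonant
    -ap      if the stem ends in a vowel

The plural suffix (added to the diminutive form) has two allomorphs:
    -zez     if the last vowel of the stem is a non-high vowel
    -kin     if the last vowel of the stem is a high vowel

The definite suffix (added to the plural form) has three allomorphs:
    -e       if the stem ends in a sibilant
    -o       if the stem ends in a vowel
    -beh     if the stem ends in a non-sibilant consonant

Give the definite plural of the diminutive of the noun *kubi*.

kubiapzeze

The final sound of *kubi* is /i/, which is a vowel, so the diminutive suffix is -ap, giving *kubiap*.
Since the last vowel of the diminutive form *kubiap* is /a/ (a non-high vowel), it takes -zez, giving *kubiapzez*.
Since the final sound of the plural form *kubiapzez* is /z/ (a sibilant), it takes -e, giving *kubiapzeze*.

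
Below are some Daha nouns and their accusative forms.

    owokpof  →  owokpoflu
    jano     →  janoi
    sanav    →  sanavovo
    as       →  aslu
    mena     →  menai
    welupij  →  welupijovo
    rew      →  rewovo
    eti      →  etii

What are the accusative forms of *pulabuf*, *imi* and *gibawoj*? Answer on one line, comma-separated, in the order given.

The alternation tracks the final sound of the stem — -lu when the stem ends in a voiceless consonant (*owokpof*, *as*); -ovo when the stem ends in a voiced consonant (*sanav*, *welupij*, *rew*); -i when the stem ends in a vowel (*jano*, *mena*, *eti*).
*pulabuf* — final sound /f/ (a voiceless consonant) → -lu → *pulabuflu*.
*imi*: final sound = /i/, a vowel → -i → *imii*.
*gibawoj* — final sound /j/ (a voiced consonant) → -ovo → *gibawojovo*.

pulabuflu, imii, gibawojovo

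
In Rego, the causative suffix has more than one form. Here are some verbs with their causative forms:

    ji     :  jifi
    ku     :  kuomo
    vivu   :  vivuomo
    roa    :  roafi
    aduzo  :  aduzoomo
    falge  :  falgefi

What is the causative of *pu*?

puomo

The alternation tracks the last vowel of the stem — -omo when the last vowel of the stem is a rounded vowel (*ku*, *vivu*, *aduzo*); -fi when the last vowel of the stem is an unrounded vowel (*ji*, *roa*, *falge*).
*pu*: last vowel = /u/, a rounded vowel → -omo → *puomo*.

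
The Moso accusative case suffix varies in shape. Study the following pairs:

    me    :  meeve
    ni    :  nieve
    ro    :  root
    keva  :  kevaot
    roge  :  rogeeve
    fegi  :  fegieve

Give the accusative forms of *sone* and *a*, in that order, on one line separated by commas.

soneeve, aot

The suffix is conditioned by the last vowel: -eve when the last vowel of the stem is a front vowel (*me*, *ni*, *roge*, *fegi*); -ot when the last vowel of the stem is a back vowel (*ro*, *keva*).
*sone* — last vowel /e/ (a front vowel) → -eve → *soneeve*.
The last vowel of *a* is /a/, which is a back vowel, so the suffix is -ot, giving *aot*.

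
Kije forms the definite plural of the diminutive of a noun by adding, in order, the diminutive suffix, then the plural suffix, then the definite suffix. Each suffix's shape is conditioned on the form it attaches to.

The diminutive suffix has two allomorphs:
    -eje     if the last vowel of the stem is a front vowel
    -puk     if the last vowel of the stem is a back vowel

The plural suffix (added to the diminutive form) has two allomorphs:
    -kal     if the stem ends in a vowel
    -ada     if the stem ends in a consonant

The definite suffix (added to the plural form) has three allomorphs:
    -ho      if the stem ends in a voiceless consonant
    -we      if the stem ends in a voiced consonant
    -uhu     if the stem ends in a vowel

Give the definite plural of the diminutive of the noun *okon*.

*okon* — last vowel /o/ (a back vowel) → -puk → *okonpuk*.
Since the final sound of the diminutive form *okonpuk* is /k/ (a consonant), it takes -ada, giving *okonpukada*.
The final sound of the plural form *okonpukada* is /a/, which is a vowel, so the definite suffix is -uhu, giving *okonpukadauhu*.

okonpukadauhu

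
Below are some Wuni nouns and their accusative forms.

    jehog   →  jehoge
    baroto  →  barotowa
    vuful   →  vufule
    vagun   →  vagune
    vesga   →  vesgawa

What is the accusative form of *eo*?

eowa

The pattern is consonant vs. vowel: -e when the stem ends in a consonant (*jehog*, *vuful*, *vagun*); -wa when the stem ends in a vowel (*baroto*, *vesga*).
*eo*: final sound = /o/, a vowel → -wa → *eowa*.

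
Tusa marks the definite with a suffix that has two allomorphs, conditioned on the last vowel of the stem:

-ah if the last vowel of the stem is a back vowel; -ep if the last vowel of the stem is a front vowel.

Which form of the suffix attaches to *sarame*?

-ep

*sarame*: last vowel = /e/, a front vowel → -ep.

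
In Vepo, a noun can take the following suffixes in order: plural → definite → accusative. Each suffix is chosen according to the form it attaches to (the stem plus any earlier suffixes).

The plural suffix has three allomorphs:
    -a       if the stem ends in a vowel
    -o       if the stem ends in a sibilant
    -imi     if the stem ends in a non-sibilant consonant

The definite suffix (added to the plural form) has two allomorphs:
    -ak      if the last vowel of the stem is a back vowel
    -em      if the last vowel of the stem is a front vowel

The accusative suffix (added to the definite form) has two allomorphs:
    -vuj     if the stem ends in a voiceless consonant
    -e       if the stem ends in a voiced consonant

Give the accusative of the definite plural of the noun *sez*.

sezoakvuj

*sez* — final sound /z/ (a sibilant) → -o → *sezo*.
The last vowel of the plural form *sezo* is /o/, which is a back vowel, so the definite suffix is -ak, giving *sezoak*.
The definite form *sezoak* — final consonant /k/ (voiceless) → -vuj → *sezoakvuj*.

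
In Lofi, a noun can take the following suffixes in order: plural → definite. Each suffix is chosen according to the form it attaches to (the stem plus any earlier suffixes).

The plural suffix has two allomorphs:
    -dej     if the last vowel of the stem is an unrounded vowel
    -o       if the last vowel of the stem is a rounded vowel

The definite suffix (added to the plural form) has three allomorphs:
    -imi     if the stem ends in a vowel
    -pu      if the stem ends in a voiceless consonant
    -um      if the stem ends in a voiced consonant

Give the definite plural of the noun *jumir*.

jumirdejum

The last vowel of *jumir* is /i/, which is an unrounded vowel, so the plural suffix is -dej, giving *jumirdej*.
The plural form *jumirdej*: final sound = /j/, a voiced consonant → -um → *jumirdejum*.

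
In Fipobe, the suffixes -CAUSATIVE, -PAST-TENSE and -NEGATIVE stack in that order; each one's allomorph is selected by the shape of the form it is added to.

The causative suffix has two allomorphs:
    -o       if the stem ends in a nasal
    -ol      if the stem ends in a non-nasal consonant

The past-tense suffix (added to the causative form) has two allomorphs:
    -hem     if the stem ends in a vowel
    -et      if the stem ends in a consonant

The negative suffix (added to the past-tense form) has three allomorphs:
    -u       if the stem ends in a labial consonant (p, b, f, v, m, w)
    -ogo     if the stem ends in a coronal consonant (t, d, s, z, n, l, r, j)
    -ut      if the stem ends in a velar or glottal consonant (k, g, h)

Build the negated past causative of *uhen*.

uhenohemu

Since the final consonant of *uhen* is /n/ (a nasal), it takes -o, giving *uheno*.
Since the final sound of the causative form *uheno* is /o/ (a vowel), it takes -hem, giving *uhenohem*.
The past-tense form *uhenohem* — final consonant /m/ (labial) → -u → *uhenohemu*.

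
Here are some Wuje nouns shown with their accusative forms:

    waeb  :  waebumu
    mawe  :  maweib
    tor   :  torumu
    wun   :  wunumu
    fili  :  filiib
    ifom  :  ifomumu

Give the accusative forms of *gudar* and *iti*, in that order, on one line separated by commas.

The suffix is conditioned by the final sound: -umu when the stem ends in a consonant (*waeb*, *tor*, *wun*, *ifom*); -ib when the stem ends in a vowel (*mawe*, *fili*).
*gudar* — final sound /r/ (a consonant) → -umu → *gudarumu*.
Since the final sound of *iti* is /i/ (a vowel), it takes -ib, giving *itiib*.

gudarumu, itiib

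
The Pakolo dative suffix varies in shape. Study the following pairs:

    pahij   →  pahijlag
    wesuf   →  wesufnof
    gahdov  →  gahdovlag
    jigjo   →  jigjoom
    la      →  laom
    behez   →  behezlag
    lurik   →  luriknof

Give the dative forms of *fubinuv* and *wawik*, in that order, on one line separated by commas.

Looking at the final sound of each stem: -nof when the stem ends in a voiceless consonant (*wesuf*, *lurik*); -lag when the stem ends in a voiced consonant (*pahij*, *gahdov*, *behez*); -om when the stem ends in a vowel (*jigjo*, *la*).
Since the final sound of *fubinuv* is /v/ (a voiced consonant), it takes -lag, giving *fubinuvlag*.
The final sound of *wawik* is /k/, which is a voiceless consonant, so the suffix is -nof, giving *wawiknof*.

fubinuvlag, wawiknof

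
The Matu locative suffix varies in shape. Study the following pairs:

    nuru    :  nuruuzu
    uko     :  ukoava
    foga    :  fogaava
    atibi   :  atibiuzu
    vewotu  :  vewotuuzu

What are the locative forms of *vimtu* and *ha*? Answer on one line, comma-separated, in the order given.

vimtuuzu, haava

Looking at the last vowel of each stem: -uzu when the last vowel of the stem is a high vowel (*nuru*, *atibi*, *vewotu*); -ava when the last vowel of the stem is a non-high vowel (*uko*, *foga*).
*vimtu* — last vowel /u/ (a high vowel) → -uzu → *vimtuuzu*.
The last vowel of *ha* is /a/, which is a non-high vowel, so the suffix is -ava, giving *haava*.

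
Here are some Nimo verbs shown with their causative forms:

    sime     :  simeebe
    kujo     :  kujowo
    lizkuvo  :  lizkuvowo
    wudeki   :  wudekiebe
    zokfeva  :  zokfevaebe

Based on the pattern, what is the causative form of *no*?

nowo

The suffix is conditioned by the last vowel: -wo when the last vowel of the stem is a rounded vowel (*kujo*, *lizkuvo*); -ebe when the last vowel of the stem is an unrounded vowel (*sime*, *wudeki*, *zokfeva*).
*no*: last vowel = /o/, a rounded vowel → -wo → *nowo*.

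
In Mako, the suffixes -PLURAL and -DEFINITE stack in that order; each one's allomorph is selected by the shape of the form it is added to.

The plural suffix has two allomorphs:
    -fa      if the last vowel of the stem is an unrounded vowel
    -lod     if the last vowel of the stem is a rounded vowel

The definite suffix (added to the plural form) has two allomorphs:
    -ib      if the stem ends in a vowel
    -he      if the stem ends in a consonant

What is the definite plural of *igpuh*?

igpuhlodhe

*igpuh*: last vowel = /u/, a rounded vowel → -lod → *igpuhlod*.
The plural form *igpuhlod* — final sound /d/ (a consonant) → -he → *igpuhlodhe*.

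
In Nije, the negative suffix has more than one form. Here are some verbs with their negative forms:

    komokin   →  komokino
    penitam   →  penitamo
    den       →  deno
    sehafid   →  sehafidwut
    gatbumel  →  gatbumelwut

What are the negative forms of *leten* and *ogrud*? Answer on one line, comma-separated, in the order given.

leteno, ogrudwut

The suffix is conditioned by the final consonant: -o when the stem ends in a nasal (*komokin*, *penitam*, *den*); -wut when the stem ends in a non-nasal consonant (*sehafid*, *gatbumel*).
*leten*: final consonant = /n/, a nasal → -o → *leteno*.
*ogrud* — final consonant /d/ (non-nasal) → -wut → *ogrudwut*.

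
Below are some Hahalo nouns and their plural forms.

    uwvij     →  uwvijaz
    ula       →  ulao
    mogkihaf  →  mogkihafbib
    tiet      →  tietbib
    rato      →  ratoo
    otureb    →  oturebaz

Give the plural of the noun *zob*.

The alternation tracks the final sound of the stem — -bib when the stem ends in a voiceless consonant (*mogkihaf*, *tiet*); -az when the stem ends in a voiced consonant (*uwvij*, *otureb*); -o when the stem ends in a vowel (*ula*, *rato*).
Since the final sound of *zob* is /b/ (a voiced consonant), it takes -az, giving *zobaz*.

zobaz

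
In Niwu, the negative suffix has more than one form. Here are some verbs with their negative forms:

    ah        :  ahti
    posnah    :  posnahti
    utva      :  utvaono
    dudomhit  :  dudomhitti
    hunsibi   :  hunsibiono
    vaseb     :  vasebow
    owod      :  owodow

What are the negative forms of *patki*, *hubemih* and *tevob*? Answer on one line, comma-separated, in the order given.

patkiono, hubemihti, tevobow

The pattern is voicing of the final sound: -ti when the stem ends in a voiceless consonant (*ah*, *posnah*, *dudomhit*); -ow when the stem ends in a voiced consonant (*vaseb*, *owod*); -ono when the stem ends in a vowel (*utva*, *hunsibi*).
*patki* — final sound /i/ (a vowel) → -ono → *patkiono*.
*hubemih*: final sound = /h/, a voiceless consonant → -ti → *hubemihti*.
*tevob* — final sound /b/ (a voiced consonant) → -ow → *tevobow*.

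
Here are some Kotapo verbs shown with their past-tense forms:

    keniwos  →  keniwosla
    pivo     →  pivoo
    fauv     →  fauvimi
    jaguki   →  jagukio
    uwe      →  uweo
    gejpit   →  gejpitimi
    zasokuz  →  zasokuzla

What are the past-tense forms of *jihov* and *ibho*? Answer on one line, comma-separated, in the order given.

jihovimi, ibhoo

Looking at the final sound of each stem: -la when the stem ends in a sibilant (*keniwos*, *zasokuz*); -imi when the stem ends in a non-sibilant consonant (*fauv*, *gejpit*); -o when the stem ends in a vowel (*pivo*, *jaguki*, *uwe*).
The final sound of *jihov* is /v/, which is a non-sibilant consonant, so the suffix is -imi, giving *jihovimi*.
Since the final sound of *ibho* is /o/ (a vowel), it takes -o, giving *ibhoo*.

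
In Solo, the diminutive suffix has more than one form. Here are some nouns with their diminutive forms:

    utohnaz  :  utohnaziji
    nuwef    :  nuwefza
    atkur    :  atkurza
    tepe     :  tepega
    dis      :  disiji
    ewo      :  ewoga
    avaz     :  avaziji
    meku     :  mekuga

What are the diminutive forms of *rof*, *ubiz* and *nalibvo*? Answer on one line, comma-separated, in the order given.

rofza, ubiziji, nalibvoga

Looking at the final sound of each stem: -iji when the stem ends in a sibilant (*utohnaz*, *dis*, *avaz*); -za when the stem ends in a non-sibilant consonant (*nuwef*, *atkur*); -ga when the stem ends in a vowel (*tepe*, *ewo*, *meku*).
*rof*: final sound = /f/, a non-sibilant consonant → -za → *rofza*.
The final sound of *ubiz* is /z/, which is a sibilant, so the suffix is -iji, giving *ubiziji*.
*nalibvo* — final sound /o/ (a vowel) → -ga → *nalibvoga*.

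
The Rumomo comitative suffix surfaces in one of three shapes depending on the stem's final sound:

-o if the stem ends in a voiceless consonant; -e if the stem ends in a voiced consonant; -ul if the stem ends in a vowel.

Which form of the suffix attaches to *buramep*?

-o

The final sound of *buramep* is /p/, which is a voiceless consonant, so the suffix is -o.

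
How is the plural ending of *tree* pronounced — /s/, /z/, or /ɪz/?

/z/

The stem *tree* ends in a voiced non-sibilant sound.
The plural suffix surfaces as /ɪz/ after sibilants, /s/ after other voiceless consonants, and /z/ after other voiced sounds.
So the plural -s on *tree* is pronounced /z/.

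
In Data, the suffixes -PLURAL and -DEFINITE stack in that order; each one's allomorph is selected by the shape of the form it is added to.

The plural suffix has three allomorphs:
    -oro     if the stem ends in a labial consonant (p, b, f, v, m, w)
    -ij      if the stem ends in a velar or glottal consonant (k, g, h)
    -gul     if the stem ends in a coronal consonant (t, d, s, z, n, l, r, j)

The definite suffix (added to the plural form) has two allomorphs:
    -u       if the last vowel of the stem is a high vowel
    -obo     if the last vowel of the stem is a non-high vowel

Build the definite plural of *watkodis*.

watkodisgulu

Since the final consonant of *watkodis* is /s/ (coronal), it takes -gul, giving *watkodisgul*.
Since the last vowel of the plural form *watkodisgul* is /u/ (a high vowel), it takes -u, giving *watkodisgulu*.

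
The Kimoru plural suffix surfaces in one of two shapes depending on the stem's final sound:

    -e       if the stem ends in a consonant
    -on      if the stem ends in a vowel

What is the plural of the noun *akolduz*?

*akolduz* — final sound /z/ (a consonant) → -e → *akolduze*.

akolduze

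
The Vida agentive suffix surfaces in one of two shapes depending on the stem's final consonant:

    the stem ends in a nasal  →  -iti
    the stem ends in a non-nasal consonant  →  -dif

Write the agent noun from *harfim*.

harfimiti

*harfim* — final consonant /m/ (a nasal) → -iti → *harfimiti*.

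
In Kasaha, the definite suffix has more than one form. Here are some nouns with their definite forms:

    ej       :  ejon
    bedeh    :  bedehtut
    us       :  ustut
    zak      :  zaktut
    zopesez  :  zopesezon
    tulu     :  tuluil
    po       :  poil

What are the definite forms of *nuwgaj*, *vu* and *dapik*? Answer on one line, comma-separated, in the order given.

The alternation tracks the final sound of the stem — -tut when the stem ends in a voiceless consonant (*bedeh*, *us*, *zak*); -on when the stem ends in a voiced consonant (*ej*, *zopesez*); -il when the stem ends in a vowel (*tulu*, *po*).
The final sound of *nuwgaj* is /j/, which is a voiced consonant, so the suffix is -on, giving *nuwgajon*.
*vu* — final sound /u/ (a vowel) → -il → *vuil*.
The final sound of *dapik* is /k/, which is a voiceless consonant, so the suffix is -tut, giving *dapiktut*.

nuwgajon, vuil, dapiktut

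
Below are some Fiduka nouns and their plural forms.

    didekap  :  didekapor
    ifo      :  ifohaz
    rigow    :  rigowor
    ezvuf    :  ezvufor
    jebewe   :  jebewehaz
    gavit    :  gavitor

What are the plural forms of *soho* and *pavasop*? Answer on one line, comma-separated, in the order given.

sohohaz, pavasopor

Looking at the final sound of each stem: -or when the stem ends in a consonant (*didekap*, *rigow*, *ezvuf*, *gavit*); -haz when the stem ends in a vowel (*ifo*, *jebewe*).
The final sound of *soho* is /o/, which is a vowel, so the suffix is -haz, giving *sohohaz*.
Since the final sound of *pavasop* is /p/ (a consonant), it takes -or, giving *pavasopor*.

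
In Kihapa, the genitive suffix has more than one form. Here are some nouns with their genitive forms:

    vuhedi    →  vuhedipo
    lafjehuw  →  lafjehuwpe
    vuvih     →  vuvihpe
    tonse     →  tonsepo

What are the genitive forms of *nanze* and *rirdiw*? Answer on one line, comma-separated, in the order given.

nanzepo, rirdiwpe

Looking at the final sound of each stem: -pe when the stem ends in a consonant (*lafjehuw*, *vuvih*); -po when the stem ends in a vowel (*vuhedi*, *tonse*).
*nanze* — final sound /e/ (a vowel) → -po → *nanzepo*.
Since the final sound of *rirdiw* is /w/ (a consonant), it takes -pe, giving *rirdiwpe*.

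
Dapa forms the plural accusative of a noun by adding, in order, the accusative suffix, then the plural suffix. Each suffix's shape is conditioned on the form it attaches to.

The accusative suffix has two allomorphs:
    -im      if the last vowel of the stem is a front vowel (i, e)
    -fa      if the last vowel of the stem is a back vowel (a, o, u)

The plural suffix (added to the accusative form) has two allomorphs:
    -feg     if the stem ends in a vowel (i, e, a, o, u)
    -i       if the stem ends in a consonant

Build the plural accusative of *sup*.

Since the last vowel of *sup* is /u/ (a back vowel), it takes -fa, giving *supfa*.
The final sound of the accusative form *supfa* is /a/, which is a vowel, so the plural suffix is -feg, giving *supfafeg*.

supfafeg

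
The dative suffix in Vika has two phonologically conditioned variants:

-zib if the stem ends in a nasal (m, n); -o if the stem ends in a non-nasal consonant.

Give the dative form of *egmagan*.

*egmagan* — final consonant /n/ (a nasal) → -zib → *egmaganzib*.

egmaganzib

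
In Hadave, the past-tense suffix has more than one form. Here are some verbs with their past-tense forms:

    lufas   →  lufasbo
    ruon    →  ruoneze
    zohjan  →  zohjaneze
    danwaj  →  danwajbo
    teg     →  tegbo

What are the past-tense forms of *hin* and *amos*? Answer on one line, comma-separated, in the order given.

The alternation tracks the final consonant of the stem — -eze when the stem ends in a nasal (*ruon*, *zohjan*); -bo when the stem ends in a non-nasal consonant (*lufas*, *danwaj*, *teg*).
The final consonant of *hin* is /n/, which is a nasal, so the suffix is -eze, giving *hineze*.
The final consonant of *amos* is /s/, which is non-nasal, so the suffix is -bo, giving *amosbo*.

hineze, amosbo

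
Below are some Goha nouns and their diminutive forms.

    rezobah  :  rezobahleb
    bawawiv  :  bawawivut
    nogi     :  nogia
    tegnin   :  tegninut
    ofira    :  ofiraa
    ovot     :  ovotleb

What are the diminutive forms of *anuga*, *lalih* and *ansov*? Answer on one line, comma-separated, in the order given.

The pattern is voicing of the final sound: -leb when the stem ends in a voiceless consonant (*rezobah*, *ovot*); -ut when the stem ends in a voiced consonant (*bawawiv*, *tegnin*); -a when the stem ends in a vowel (*nogi*, *ofira*).
Since the final sound of *anuga* is /a/ (a vowel), it takes -a, giving *anugaa*.
Since the final sound of *lalih* is /h/ (a voiceless consonant), it takes -leb, giving *lalihleb*.
*ansov*: final sound = /v/, a voiced consonant → -ut → *ansovut*.

anugaa, lalihleb, ansovut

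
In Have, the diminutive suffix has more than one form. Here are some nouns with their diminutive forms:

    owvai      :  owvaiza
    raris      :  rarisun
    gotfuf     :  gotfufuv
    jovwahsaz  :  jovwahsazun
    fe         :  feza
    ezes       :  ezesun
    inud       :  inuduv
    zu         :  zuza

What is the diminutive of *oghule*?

oghuleza

The suffix is conditioned by the final sound: -un when the stem ends in a sibilant (*raris*, *jovwahsaz*, *ezes*); -uv when the stem ends in a non-sibilant consonant (*gotfuf*, *inud*); -za when the stem ends in a vowel (*owvai*, *fe*, *zu*).
*oghule* — final sound /e/ (a vowel) → -za → *oghuleza*.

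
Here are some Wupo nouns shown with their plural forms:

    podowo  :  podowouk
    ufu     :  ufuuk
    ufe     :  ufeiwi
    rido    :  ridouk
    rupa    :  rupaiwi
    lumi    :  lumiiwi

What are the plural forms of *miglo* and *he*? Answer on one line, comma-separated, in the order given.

miglouk, heiwi

Looking at the last vowel of each stem: -uk when the last vowel of the stem is a rounded vowel (*podowo*, *ufu*, *rido*); -iwi when the last vowel of the stem is an unrounded vowel (*ufe*, *rupa*, *lumi*).
The last vowel of *miglo* is /o/, which is a rounded vowel, so the suffix is -uk, giving *miglouk*.
*he* — last vowel /e/ (an unrounded vowel) → -iwi → *heiwi*.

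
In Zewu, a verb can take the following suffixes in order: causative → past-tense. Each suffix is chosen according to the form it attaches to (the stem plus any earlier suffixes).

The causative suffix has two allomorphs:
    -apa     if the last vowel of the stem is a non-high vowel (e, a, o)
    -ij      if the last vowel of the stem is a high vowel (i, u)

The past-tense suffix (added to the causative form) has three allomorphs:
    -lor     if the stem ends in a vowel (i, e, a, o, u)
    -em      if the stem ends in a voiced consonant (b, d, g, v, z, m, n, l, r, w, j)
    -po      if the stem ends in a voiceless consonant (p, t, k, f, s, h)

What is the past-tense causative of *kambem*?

kambemapalor

*kambem*: last vowel = /e/, a non-high vowel → -apa → *kambemapa*.
The causative form *kambemapa* — final sound /a/ (a vowel) → -lor → *kambemapalor*.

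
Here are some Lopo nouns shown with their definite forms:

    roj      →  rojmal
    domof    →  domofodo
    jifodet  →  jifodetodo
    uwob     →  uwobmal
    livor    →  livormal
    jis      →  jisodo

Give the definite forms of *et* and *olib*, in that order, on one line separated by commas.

etodo, olibmal

The suffix is conditioned by the final consonant: -odo when the stem ends in a voiceless consonant (*domof*, *jifodet*, *jis*); -mal when the stem ends in a voiced consonant (*roj*, *uwob*, *livor*).
*et*: final consonant = /t/, voiceless → -odo → *etodo*.
Since the final consonant of *olib* is /b/ (voiced), it takes -mal, giving *olibmal*.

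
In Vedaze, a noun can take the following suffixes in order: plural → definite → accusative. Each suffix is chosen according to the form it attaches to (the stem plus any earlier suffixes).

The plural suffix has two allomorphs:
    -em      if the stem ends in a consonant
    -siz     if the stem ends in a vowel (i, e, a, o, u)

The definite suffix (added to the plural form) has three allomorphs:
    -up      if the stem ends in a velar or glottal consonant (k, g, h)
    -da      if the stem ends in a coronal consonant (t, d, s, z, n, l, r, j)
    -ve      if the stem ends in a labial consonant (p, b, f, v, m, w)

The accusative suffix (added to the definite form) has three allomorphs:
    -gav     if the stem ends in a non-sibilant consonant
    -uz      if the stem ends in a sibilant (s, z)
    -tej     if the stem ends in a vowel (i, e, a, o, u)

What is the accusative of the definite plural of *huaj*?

huajemvetej

*huaj* — final sound /j/ (a consonant) → -em → *huajem*.
The plural form *huajem*: final consonant = /m/, labial → -ve → *huajemve*.
The definite form *huajemve*: final sound = /e/, a vowel → -tej → *huajemvetej*.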